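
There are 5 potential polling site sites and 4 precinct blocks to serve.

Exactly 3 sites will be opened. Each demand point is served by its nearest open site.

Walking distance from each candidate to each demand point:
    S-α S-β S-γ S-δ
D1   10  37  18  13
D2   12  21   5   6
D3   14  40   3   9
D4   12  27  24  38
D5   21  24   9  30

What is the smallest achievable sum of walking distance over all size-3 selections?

40

Open {D1, D2, D3}.
  S-α→D1 10, S-β→D2 21, S-γ→D3 3, S-δ→D2 6  ⇒ total 40.
Compare {D1, D2, D4}: total 42.
Compare {D1, D2, D5}: total 42.
No size-3 selection does better; minimum is 40.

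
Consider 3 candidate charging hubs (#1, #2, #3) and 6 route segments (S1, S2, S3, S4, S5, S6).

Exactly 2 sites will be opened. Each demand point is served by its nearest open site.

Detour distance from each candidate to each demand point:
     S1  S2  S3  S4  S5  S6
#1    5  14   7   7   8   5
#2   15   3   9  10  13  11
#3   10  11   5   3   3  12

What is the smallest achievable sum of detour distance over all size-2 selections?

Open {#1, #3}.
  S1→#1 5, S2→#3 11, S3→#3 5, S4→#3 3, S5→#3 3, S6→#1 5  ⇒ total 32.
Compare {#1, #2}: total 35.
Compare {#2, #3}: total 35.

32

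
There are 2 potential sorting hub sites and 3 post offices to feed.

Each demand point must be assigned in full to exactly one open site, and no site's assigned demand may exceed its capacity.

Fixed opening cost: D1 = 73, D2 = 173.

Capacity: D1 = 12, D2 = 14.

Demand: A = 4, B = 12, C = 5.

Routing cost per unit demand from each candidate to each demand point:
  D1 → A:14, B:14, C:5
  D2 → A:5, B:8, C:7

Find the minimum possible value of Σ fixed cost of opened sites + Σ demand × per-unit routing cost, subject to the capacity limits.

423

Open {D1, D2}; cheapest assignment that respects the capacities:
  D1 (cap 12, load 9): A, C — cost 4×14 + 5×5 = 81
  D2 (cap 14, load 12): B — cost 12×8 = 96
  Shipping 177, fixed 246 → total 423.
  Any other capacity-feasible assignment to {D1, D2} ships for at least 177.
Total demand is 21 and no other set of sites has combined capacity ≥ 21, so {D1, D2} is the only feasible choice of open sites. Minimum: 423.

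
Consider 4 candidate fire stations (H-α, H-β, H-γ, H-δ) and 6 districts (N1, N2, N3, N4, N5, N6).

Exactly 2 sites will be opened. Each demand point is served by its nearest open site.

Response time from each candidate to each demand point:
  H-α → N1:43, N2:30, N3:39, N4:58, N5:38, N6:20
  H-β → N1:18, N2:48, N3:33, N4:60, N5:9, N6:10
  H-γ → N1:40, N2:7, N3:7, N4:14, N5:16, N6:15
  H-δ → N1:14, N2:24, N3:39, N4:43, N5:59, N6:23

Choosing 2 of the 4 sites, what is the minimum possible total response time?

Open {H-β, H-γ}.
  N1→H-β 18, N2→H-γ 7, N3→H-γ 7, N4→H-γ 14, N5→H-β 9, N6→H-β 10  ⇒ total 65.
Compare {H-γ, H-δ}: total 73.
Compare {H-α, H-γ}: total 99.
No size-2 selection does better; minimum is 65.

65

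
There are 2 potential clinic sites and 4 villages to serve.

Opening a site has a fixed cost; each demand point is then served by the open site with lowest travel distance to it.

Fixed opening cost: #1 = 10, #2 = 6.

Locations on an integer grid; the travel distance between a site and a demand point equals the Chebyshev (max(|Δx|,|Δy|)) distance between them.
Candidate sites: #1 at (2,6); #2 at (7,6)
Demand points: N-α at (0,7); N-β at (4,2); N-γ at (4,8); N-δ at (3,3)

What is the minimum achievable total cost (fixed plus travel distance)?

21

Open {#1}: assign each demand point to its cheapest open site.
  N-α→#1 2, N-β→#1 4, N-γ→#1 2, N-δ→#1 3
  travel distance 11, fixed 10 → total 21.
Compare {#2}: travel distance 18 + fixed 6 = 24.
Compare {#1, #2}: travel distance 11 + fixed 16 = 27.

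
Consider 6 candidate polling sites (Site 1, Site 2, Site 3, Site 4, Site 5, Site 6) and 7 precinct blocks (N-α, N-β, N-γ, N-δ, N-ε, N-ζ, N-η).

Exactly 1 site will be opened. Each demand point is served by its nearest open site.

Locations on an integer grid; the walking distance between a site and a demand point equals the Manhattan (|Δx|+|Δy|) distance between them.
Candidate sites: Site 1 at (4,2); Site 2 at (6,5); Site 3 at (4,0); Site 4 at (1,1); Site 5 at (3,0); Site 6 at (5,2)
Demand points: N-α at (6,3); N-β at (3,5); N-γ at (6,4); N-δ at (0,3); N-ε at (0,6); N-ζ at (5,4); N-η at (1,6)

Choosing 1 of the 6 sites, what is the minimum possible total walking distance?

29

Open {Site 2}.
  N-α→Site 2 2, N-β→Site 2 3, N-γ→Site 2 1, N-δ→Site 2 8, N-ε→Site 2 7, N-ζ→Site 2 2, N-η→Site 2 6  ⇒ total 29.
Compare {Site 1}: total 34.
Compare {Site 6}: total 35.
No size-1 selection does better; minimum is 29.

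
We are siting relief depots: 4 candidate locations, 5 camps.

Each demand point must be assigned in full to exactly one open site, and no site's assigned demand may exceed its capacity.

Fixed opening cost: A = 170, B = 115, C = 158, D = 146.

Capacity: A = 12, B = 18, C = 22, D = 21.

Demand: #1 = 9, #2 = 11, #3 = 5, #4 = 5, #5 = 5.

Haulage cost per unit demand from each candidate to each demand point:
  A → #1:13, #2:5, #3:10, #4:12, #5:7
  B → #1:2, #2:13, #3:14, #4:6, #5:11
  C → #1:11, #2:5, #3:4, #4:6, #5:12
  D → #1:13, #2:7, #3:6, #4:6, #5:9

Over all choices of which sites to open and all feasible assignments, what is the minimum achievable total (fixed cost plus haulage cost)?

451

Open {B, C}; cheapest assignment that respects the capacities:
  B (cap 18, load 14): #1, #5 — cost 9×2 + 5×11 = 73
  C (cap 22, load 21): #2, #3, #4 — cost 11×5 + 5×4 + 5×6 = 105
  Shipping 178, fixed 273 → total 451.
  Any other capacity-feasible assignment to {B, C} ships for at least 178.
Compare {B, D}: its best feasible assignment gives total 461.
Compare {C, D}: its best feasible assignment gives total 563.
Every other set of open sites that can feasibly serve all demand totals ≥ 461 even under its best assignment. Minimum: 451.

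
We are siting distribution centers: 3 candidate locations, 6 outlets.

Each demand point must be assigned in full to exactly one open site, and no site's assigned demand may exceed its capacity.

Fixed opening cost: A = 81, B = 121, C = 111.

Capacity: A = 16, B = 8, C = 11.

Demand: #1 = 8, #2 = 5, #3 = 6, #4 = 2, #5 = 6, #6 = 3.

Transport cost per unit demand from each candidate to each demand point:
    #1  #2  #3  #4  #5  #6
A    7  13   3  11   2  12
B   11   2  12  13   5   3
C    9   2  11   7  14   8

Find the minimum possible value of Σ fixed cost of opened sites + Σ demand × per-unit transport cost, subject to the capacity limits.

448

Open {A, B, C}; cheapest assignment that respects the capacities:
  A (cap 16, load 12): #3, #5 — cost 6×3 + 6×2 = 30
  B (cap 8, load 8): #2, #6 — cost 5×2 + 3×3 = 19
  C (cap 11, load 10): #1, #4 — cost 8×9 + 2×7 = 86
  Shipping 135, fixed 313 → total 448.
  Any other capacity-feasible assignment to {A, B, C} ships for at least 135.
Total demand is 30 and no other set of sites has combined capacity ≥ 30, so {A, B, C} is the only feasible choice of open sites. Minimum: 448.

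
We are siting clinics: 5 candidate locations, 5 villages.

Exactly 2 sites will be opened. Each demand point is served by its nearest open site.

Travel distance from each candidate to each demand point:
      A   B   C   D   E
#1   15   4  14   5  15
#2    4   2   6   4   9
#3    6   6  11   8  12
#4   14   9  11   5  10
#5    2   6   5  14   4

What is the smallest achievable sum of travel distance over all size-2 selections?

Open {#2, #5}.
  A→#5 2, B→#2 2, C→#5 5, D→#2 4, E→#5 4  ⇒ total 17.
Compare {#1, #5}: total 20.
Compare {#4, #5}: total 22.
No size-2 selection does better; minimum is 17.

17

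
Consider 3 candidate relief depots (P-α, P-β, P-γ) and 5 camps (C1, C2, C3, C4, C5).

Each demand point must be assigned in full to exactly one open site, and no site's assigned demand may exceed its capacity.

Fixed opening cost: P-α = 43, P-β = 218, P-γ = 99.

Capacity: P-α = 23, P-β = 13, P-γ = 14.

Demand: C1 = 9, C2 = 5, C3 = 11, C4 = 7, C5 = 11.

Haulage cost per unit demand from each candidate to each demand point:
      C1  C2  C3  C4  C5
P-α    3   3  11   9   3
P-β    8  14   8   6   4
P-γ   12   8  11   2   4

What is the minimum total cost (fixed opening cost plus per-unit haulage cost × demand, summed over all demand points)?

562

Open {P-α, P-β, P-γ}; cheapest assignment that respects the capacities:
  P-α (cap 23, load 20): C1, C5 — cost 9×3 + 11×3 = 60
  P-β (cap 13, load 11): C3 — cost 11×8 = 88
  P-γ (cap 14, load 12): C2, C4 — cost 5×8 + 7×2 = 54
  Shipping 202, fixed 360 → total 562.
  Any other capacity-feasible assignment to {P-α, P-β, P-γ} ships for at least 202.
Total demand is 43 and no other set of sites has combined capacity ≥ 43, so {P-α, P-β, P-γ} is the only feasible choice of open sites. Minimum: 562.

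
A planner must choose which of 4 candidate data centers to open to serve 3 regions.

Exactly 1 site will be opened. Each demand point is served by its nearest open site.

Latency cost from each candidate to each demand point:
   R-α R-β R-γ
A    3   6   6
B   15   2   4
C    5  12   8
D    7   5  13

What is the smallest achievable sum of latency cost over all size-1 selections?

Open {A}.
  R-α→A 3, R-β→A 6, R-γ→A 6  ⇒ total 15.
Compare {B}: total 21.
Compare {C}: total 25.
No size-1 selection does better; minimum is 15.

15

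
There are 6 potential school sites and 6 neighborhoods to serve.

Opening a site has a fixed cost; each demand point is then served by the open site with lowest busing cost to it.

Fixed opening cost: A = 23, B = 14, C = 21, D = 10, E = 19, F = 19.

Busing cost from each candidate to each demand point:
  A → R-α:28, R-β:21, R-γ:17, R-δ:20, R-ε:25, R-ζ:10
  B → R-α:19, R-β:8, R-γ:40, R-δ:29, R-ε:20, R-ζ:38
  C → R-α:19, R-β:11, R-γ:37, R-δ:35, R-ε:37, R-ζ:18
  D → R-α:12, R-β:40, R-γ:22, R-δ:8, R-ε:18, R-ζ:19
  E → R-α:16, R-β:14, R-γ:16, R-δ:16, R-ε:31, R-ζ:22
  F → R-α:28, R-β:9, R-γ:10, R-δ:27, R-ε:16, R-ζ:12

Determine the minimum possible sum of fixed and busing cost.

Open {D, F}: assign each demand point to its cheapest open site.
  R-α→D 12, R-β→F 9, R-γ→F 10, R-δ→D 8, R-ε→F 16, R-ζ→F 12
  busing cost 67, fixed 29 → total 96.
Compare {B, D, F}: busing cost 66 + fixed 43 = 109.
Compare {B, D}: busing cost 87 + fixed 24 = 111.
Compare {D, E, F}: busing cost 67 + fixed 48 = 115.
All other subsets cost ≥ 109. Minimum total cost: 96.

96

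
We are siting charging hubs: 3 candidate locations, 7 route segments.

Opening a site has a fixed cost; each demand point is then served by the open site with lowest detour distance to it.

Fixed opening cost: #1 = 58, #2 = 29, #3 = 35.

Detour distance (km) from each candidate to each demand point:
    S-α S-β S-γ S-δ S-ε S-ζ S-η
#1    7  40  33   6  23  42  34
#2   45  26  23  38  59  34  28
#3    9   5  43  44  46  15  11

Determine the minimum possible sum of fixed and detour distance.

Open {#1, #3}: assign each demand point to its cheapest open site.
  S-α→#1 7, S-β→#3 5, S-γ→#1 33, S-δ→#1 6, S-ε→#1 23, S-ζ→#3 15, S-η→#3 11
  detour distance 100, fixed 93 → total 193.
Compare {#3}: detour distance 173 + fixed 35 = 208.
Compare {#2, #3}: detour distance 147 + fixed 64 = 211.
Compare {#1, #2, #3}: detour distance 90 + fixed 122 = 212.
All other subsets cost ≥ 208. Minimum total cost: 193.

193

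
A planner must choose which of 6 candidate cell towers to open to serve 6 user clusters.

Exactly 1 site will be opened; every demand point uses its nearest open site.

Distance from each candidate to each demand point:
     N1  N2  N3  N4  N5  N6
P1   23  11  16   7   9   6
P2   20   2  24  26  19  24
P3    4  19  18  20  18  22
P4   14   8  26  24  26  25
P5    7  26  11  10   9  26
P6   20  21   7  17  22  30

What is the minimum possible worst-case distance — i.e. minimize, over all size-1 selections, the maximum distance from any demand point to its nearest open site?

22

Open {P3}.
  Farthest demand point is N6 at distance 22 (to P3); all others are ≤ 22.
With {P1} the worst case is 23.
With {P2} the worst case is 26.
No size-1 selection achieves below 22.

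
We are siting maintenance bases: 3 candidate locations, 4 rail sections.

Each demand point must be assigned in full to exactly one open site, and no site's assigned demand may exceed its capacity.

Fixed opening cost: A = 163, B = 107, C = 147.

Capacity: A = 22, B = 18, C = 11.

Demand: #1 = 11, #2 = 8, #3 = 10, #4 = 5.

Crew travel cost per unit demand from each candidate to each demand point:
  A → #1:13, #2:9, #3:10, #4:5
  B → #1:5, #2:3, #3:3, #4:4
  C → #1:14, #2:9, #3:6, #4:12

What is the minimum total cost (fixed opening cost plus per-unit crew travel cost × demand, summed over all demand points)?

Open {A, B}; cheapest assignment that respects the capacities:
  A (cap 22, load 16): #1, #4 — cost 11×13 + 5×5 = 168
  B (cap 18, load 18): #2, #3 — cost 8×3 + 10×3 = 54
  Shipping 222, fixed 270 → total 492.
  Any other capacity-feasible assignment to {A, B} ships for at least 222.
Compare {A, B, C}: its best feasible assignment gives total 624.
Every other set of open sites that can feasibly serve all demand totals ≥ 624 even under its best assignment. Minimum: 492.

492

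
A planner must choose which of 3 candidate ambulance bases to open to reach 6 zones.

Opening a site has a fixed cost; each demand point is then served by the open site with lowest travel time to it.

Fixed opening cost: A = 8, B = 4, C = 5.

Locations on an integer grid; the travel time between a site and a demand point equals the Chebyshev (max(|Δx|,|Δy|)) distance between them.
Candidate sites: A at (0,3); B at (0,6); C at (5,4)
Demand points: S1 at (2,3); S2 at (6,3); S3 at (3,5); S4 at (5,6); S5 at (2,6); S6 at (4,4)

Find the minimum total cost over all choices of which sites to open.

17

Open {C}: assign each demand point to its cheapest open site.
  S1→C 3, S2→C 1, S3→C 2, S4→C 2, S5→C 3, S6→C 1
  travel time 12, fixed 5 → total 17.
Compare {B, C}: travel time 11 + fixed 9 = 20.
Compare {A, C}: travel time 11 + fixed 13 = 24.
Compare {B}: travel time 23 + fixed 4 = 27.
All other subsets cost ≥ 20. Minimum total cost: 17.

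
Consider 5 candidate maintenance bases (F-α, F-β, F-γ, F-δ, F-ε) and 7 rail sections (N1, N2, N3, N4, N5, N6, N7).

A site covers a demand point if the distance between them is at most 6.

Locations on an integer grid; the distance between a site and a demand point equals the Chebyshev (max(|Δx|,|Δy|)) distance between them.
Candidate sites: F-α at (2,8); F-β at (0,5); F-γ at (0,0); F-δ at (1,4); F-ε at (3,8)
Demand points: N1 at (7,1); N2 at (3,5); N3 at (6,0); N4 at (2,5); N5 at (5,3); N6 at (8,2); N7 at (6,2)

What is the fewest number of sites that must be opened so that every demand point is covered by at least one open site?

2

Coverage sets (demand points within 6 of each site):
  F-α: {N2, N4, N5, N6, N7}
  F-β: {N2, N3, N4, N5, N7}
  F-γ: {N2, N3, N4, N5, N7}
  F-δ: {N1, N2, N3, N4, N5, N7}
  F-ε: {N2, N4, N5, N6, N7}
No single site covers all 7 demand points.
But {F-α, F-δ} covers everything, so the minimum is 2.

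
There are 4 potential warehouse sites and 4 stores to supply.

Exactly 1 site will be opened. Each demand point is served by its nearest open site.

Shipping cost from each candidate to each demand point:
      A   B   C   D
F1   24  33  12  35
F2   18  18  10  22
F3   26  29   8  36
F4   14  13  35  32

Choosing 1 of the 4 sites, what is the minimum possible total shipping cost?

68

Open {F2}.
  A→F2 18, B→F2 18, C→F2 10, D→F2 22  ⇒ total 68.
Compare {F4}: total 94.
Compare {F3}: total 99.
No size-1 selection does better; minimum is 68.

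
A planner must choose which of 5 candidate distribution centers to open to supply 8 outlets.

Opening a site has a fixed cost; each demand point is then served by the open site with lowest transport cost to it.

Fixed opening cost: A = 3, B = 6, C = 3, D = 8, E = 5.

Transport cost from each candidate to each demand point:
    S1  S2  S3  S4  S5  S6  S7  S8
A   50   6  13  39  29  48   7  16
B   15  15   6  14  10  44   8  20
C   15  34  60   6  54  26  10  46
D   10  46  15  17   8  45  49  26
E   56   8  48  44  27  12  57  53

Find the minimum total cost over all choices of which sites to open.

95

Open {A, B, C, E}: assign each demand point to its cheapest open site.
  S1→B 15, S2→A 6, S3→B 6, S4→C 6, S5→B 10, S6→E 12, S7→A 7, S8→A 16
  transport cost 78, fixed 17 → total 95.
Compare {A, B, C, D, E}: transport cost 71 + fixed 25 = 96.
Compare {A, C, D, E}: transport cost 78 + fixed 19 = 97.
Compare {B, C, E}: transport cost 85 + fixed 14 = 99.
All other subsets cost ≥ 96. Minimum total cost: 95.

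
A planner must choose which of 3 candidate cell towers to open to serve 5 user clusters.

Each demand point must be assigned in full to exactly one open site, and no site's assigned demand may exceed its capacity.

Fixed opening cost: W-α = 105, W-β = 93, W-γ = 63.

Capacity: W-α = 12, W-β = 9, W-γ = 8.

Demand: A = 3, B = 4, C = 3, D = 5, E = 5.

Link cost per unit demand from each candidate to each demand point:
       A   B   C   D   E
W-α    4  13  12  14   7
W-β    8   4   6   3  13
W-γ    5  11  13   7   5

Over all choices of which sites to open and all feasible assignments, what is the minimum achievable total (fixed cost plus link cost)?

Open {W-α, W-β}; cheapest assignment that respects the capacities:
  W-α (cap 12, load 11): A, C, E — cost 3×4 + 3×12 + 5×7 = 83
  W-β (cap 9, load 9): B, D — cost 4×4 + 5×3 = 31
  Shipping 114, fixed 198 → total 312.
  Any other capacity-feasible assignment to {W-α, W-β} ships for at least 114.
Compare {W-α, W-γ}: its best feasible assignment gives total 341.
Compare {W-α, W-β, W-γ}: its best feasible assignment gives total 365.
Every other set of open sites that can feasibly serve all demand totals ≥ 341 even under its best assignment. Minimum: 312.

312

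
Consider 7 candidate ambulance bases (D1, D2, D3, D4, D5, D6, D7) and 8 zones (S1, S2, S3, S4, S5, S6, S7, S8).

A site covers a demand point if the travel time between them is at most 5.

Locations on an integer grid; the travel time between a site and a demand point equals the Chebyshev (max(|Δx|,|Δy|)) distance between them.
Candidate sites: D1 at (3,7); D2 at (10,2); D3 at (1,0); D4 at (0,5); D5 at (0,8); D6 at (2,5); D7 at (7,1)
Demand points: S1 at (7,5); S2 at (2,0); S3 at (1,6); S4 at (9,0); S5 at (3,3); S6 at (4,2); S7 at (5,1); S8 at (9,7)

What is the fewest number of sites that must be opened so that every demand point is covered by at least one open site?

2

Coverage sets (demand points within 5 of each site):
  D1: {S1, S3, S5, S6}
  D2: {S1, S4, S7, S8}
  D3: {S2, S5, S6, S7}
  D4: {S2, S3, S5, S6, S7}
  D5: {S3, S5}
  D6: {S1, S2, S3, S5, S6, S7}
  D7: {S1, S2, S4, S5, S6, S7}
No single site covers all 8 demand points.
But {D2, D4} covers everything, so the minimum is 2.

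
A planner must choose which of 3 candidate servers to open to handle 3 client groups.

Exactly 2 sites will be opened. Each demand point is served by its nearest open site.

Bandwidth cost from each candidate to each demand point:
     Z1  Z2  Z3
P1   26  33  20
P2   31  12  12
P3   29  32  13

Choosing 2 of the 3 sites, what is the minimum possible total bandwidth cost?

Open {P1, P2}.
  Z1→P1 26, Z2→P2 12, Z3→P2 12  ⇒ total 50.
Compare {P2, P3}: total 53.
Compare {P1, P3}: total 71.

50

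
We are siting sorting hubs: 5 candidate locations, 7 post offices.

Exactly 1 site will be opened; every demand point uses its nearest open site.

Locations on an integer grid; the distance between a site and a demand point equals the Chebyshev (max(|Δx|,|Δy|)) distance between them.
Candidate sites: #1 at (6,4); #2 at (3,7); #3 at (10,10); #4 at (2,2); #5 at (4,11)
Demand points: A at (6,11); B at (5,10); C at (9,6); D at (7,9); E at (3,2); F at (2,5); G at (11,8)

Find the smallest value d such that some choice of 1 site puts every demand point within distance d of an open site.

Open {#1}.
  Farthest demand point is A at distance 7 (to #1); all others are ≤ 7.
With {#2} the worst case is 8.
With {#3} the worst case is 8.
No size-1 selection achieves below 7.

7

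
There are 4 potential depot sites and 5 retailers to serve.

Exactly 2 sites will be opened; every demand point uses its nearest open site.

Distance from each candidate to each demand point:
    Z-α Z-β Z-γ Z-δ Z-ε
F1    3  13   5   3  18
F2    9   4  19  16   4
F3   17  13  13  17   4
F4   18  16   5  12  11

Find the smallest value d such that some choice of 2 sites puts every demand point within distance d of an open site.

5

Open {F1, F2}.
  Farthest demand point is Z-γ at distance 5 (to F1); all others are ≤ 5.
With {F2, F4} the worst case is 12.
With {F1, F3} the worst case is 13.
No size-2 selection achieves below 5.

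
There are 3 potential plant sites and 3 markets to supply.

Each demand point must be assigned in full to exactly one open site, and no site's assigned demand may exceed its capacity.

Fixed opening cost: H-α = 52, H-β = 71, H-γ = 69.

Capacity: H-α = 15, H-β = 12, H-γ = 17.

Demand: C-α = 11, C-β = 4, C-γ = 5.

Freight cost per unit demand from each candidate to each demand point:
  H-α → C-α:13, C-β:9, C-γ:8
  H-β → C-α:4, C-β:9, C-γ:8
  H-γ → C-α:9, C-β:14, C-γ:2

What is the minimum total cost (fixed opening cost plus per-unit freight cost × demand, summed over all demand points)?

Open {H-α, H-β}; cheapest assignment that respects the capacities:
  H-α (cap 15, load 9): C-β, C-γ — cost 4×9 + 5×8 = 76
  H-β (cap 12, load 11): C-α — cost 11×4 = 44
  Shipping 120, fixed 123 → total 243.
  Any other capacity-feasible assignment to {H-α, H-β} ships for at least 120.
Compare {H-β, H-γ}: its best feasible assignment gives total 250.
Compare {H-α, H-γ}: its best feasible assignment gives total 266.
Every other set of open sites that can feasibly serve all demand totals ≥ 250 even under its best assignment. Minimum: 243.

243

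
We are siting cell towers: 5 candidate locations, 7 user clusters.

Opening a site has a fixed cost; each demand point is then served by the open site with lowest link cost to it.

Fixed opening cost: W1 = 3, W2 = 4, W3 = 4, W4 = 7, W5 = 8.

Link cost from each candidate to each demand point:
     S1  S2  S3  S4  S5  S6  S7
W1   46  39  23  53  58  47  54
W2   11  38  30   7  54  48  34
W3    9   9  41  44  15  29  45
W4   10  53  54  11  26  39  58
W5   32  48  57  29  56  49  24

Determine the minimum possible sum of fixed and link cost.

Open {W1, W2, W3, W5}: assign each demand point to its cheapest open site.
  S1→W3 9, S2→W3 9, S3→W1 23, S4→W2 7, S5→W3 15, S6→W3 29, S7→W5 24
  link cost 116, fixed 19 → total 135.
Compare {W1, W2, W3}: link cost 126 + fixed 11 = 137.
Compare {W2, W3, W5}: link cost 123 + fixed 16 = 139.
Compare {W2, W3}: link cost 133 + fixed 8 = 141.
All other subsets cost ≥ 137. Minimum total cost: 135.

135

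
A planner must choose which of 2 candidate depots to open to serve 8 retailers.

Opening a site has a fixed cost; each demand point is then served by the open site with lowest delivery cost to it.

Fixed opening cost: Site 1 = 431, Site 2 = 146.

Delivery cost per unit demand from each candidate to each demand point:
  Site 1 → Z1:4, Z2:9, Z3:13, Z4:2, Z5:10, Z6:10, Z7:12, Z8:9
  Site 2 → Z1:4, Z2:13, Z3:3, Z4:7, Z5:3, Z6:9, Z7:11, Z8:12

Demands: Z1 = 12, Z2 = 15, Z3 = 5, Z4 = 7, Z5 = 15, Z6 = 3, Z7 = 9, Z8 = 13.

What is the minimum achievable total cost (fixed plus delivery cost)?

Open {Site 2}: assign each demand point to its cheapest open site.
  Z1→Site 2 12×4=48, Z2→Site 2 15×13=195, Z3→Site 2 5×3=15, Z4→Site 2 7×7=49, Z5→Site 2 15×3=45, Z6→Site 2 3×9=27, Z7→Site 2 9×11=99, Z8→Site 2 13×12=156
  delivery cost 634, fixed 146 → total 780.
Compare {Site 1, Site 2}: delivery cost 500 + fixed 577 = 1077.
Compare {Site 1}: delivery cost 667 + fixed 431 = 1098.

780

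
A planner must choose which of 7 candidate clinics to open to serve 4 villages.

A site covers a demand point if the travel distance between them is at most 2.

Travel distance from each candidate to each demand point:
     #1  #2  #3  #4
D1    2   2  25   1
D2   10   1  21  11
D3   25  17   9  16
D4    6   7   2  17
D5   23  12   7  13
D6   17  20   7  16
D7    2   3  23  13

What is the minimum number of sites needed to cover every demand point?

Coverage sets (demand points within 2 of each site):
  D1: {#1, #2, #4}
  D2: {#2}
  D3: {}
  D4: {#3}
  D5: {}
  D6: {}
  D7: {#1}
No single site covers all 4 demand points.
But {D1, D4} covers everything, so the minimum is 2.

2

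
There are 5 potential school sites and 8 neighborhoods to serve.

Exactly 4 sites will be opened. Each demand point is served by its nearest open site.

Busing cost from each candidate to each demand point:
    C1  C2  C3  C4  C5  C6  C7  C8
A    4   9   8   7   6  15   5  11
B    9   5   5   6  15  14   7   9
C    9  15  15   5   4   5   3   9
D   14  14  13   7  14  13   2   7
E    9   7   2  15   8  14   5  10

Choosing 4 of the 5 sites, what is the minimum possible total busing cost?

36

Open {A, C, D, E}.
  C1→A 4, C2→E 7, C3→E 2, C4→C 5, C5→C 4, C6→C 5, C7→D 2, C8→D 7  ⇒ total 36.
Compare {A, B, C, D}: total 37.
Compare {A, B, C, E}: total 37.
No size-4 selection does better; minimum is 36.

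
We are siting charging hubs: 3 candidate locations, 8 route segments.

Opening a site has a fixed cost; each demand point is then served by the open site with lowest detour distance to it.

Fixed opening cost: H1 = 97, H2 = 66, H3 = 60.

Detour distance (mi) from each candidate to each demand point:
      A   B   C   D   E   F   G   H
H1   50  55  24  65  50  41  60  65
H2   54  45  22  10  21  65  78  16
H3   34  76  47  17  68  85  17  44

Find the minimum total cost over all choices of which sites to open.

Open {H2, H3}: assign each demand point to its cheapest open site.
  A→H3 34, B→H2 45, C→H2 22, D→H2 10, E→H2 21, F→H2 65, G→H3 17, H→H2 16
  detour distance 230, fixed 126 → total 356.
Compare {H2}: detour distance 311 + fixed 66 = 377.
Compare {H1, H2}: detour distance 265 + fixed 163 = 428.
Compare {H1, H2, H3}: detour distance 206 + fixed 223 = 429.
All other subsets cost ≥ 377. Minimum total cost: 356.

356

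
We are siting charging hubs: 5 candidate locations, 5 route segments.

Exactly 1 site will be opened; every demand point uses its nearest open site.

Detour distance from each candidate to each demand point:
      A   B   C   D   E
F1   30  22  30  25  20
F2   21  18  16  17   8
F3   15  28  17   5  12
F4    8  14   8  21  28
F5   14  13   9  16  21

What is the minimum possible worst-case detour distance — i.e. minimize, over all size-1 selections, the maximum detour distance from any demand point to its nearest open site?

Open {F2}.
  Farthest demand point is A at detour distance 21 (to F2); all others are ≤ 21.
With {F5} the worst case is 21.
With {F3} the worst case is 28.
No size-1 selection achieves below 21.

21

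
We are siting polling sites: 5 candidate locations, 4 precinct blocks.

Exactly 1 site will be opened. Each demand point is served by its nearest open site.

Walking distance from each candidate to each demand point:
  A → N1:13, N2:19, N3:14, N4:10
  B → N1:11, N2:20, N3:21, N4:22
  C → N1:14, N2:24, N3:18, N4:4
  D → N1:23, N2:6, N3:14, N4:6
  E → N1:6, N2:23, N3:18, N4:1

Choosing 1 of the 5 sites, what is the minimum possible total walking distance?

Open {E}.
  N1→E 6, N2→E 23, N3→E 18, N4→E 1  ⇒ total 48.
Compare {D}: total 49.
Compare {A}: total 56.
No size-1 selection does better; minimum is 48.

48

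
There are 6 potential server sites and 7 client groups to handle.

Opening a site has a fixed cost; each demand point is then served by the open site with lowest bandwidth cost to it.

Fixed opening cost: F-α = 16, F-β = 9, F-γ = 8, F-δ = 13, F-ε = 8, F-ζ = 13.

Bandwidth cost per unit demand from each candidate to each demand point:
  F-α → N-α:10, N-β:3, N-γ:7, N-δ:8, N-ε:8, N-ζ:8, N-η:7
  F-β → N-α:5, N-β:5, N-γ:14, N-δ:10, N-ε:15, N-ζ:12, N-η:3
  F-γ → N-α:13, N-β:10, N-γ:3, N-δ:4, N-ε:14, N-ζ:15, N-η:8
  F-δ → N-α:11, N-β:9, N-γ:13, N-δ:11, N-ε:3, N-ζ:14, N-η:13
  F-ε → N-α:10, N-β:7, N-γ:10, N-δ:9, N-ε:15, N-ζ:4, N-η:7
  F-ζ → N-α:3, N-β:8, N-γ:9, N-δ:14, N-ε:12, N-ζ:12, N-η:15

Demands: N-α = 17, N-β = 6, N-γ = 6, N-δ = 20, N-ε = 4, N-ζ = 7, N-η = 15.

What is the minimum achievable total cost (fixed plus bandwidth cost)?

Open {F-β, F-γ, F-δ, F-ε, F-ζ}: assign each demand point to its cheapest open site.
  N-α→F-ζ 17×3=51, N-β→F-β 6×5=30, N-γ→F-γ 6×3=18, N-δ→F-γ 20×4=80, N-ε→F-δ 4×3=12, N-ζ→F-ε 7×4=28, N-η→F-β 15×3=45
  bandwidth cost 264, fixed 51 → total 315.
Compare {F-α, F-β, F-γ, F-δ, F-ε, F-ζ}: bandwidth cost 252 + fixed 67 = 319.
Compare {F-α, F-β, F-γ, F-ε, F-ζ}: bandwidth cost 272 + fixed 54 = 326.
Compare {F-β, F-γ, F-δ, F-ε}: bandwidth cost 298 + fixed 38 = 336.
All other subsets cost ≥ 319. Minimum total cost: 315.

315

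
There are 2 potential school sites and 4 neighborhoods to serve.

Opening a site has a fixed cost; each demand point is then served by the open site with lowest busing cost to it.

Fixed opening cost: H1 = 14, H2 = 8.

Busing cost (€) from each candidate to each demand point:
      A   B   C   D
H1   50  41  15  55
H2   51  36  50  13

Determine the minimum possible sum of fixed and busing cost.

Open {H1, H2}: assign each demand point to its cheapest open site.
  A→H1 50, B→H2 36, C→H1 15, D→H2 13
  busing cost 114, fixed 22 → total 136.
Compare {H2}: busing cost 150 + fixed 8 = 158.
Compare {H1}: busing cost 161 + fixed 14 = 175.

136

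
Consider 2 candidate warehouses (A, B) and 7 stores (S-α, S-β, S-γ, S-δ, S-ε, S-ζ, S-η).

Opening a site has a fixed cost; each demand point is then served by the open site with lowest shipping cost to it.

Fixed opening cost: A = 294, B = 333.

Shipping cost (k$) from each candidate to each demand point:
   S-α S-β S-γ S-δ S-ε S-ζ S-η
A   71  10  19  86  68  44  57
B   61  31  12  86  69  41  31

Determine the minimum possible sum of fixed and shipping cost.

649

Open {A}: assign each demand point to its cheapest open site.
  S-α→A 71, S-β→A 10, S-γ→A 19, S-δ→A 86, S-ε→A 68, S-ζ→A 44, S-η→A 57
  shipping cost 355, fixed 294 → total 649.
Compare {B}: shipping cost 331 + fixed 333 = 664.
Compare {A, B}: shipping cost 309 + fixed 627 = 936.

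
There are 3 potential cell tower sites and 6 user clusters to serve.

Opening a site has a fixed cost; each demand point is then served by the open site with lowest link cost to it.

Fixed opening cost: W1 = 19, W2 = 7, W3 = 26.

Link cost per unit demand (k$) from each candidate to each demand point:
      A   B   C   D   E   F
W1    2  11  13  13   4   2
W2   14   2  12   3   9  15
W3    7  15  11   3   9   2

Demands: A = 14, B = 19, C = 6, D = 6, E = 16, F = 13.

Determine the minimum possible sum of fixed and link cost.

272

Open {W1, W2}: assign each demand point to its cheapest open site.
  A→W1 14×2=28, B→W2 19×2=38, C→W2 6×12=72, D→W2 6×3=18, E→W1 16×4=64, F→W1 13×2=26
  link cost 246, fixed 26 → total 272.
Compare {W1, W2, W3}: link cost 240 + fixed 52 = 292.
Compare {W2, W3}: link cost 390 + fixed 33 = 423.
Compare {W1, W3}: link cost 411 + fixed 45 = 456.
All other subsets cost ≥ 292. Minimum total cost: 272.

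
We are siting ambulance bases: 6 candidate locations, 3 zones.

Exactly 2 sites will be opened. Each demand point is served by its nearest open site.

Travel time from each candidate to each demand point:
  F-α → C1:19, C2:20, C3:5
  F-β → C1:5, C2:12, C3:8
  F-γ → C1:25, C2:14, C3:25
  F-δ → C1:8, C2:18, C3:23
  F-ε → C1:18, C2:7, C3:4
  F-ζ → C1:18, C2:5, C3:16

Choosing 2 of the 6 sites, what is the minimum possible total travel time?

Open {F-β, F-ε}.
  C1→F-β 5, C2→F-ε 7, C3→F-ε 4  ⇒ total 16.
Compare {F-β, F-ζ}: total 18.
Compare {F-δ, F-ε}: total 19.
No size-2 selection does better; minimum is 16.

16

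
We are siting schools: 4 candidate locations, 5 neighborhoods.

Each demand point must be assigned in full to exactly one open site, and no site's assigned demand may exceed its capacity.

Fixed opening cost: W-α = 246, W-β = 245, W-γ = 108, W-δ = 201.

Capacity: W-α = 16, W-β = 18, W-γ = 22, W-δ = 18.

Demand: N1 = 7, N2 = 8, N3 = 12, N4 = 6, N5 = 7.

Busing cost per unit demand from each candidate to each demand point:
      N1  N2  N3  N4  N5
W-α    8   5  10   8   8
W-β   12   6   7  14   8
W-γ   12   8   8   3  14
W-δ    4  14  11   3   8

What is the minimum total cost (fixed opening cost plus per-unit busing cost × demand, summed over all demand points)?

705

Open {W-γ, W-δ}; cheapest assignment that respects the capacities:
  W-γ (cap 22, load 22): N1, N2, N5 — cost 7×12 + 8×8 + 7×14 = 246
  W-δ (cap 18, load 18): N3, N4 — cost 12×11 + 6×3 = 150
  Shipping 396, fixed 309 → total 705.
  Any other capacity-feasible assignment to {W-γ, W-δ} ships for at least 396.
Compare {W-β, W-γ}: its best feasible assignment gives total 767.
Compare {W-α, W-γ, W-δ}: its best feasible assignment gives total 793.
Every other set of open sites that can feasibly serve all demand totals ≥ 767 even under its best assignment. Minimum: 705.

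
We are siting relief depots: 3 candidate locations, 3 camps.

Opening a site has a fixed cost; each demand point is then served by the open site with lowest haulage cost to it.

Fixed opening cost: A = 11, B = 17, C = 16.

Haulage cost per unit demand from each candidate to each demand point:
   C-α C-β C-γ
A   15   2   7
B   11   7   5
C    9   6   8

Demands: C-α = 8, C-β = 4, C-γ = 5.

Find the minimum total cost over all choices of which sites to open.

Open {A, C}: assign each demand point to its cheapest open site.
  C-α→C 8×9=72, C-β→A 4×2=8, C-γ→A 5×7=35
  haulage cost 115, fixed 27 → total 142.
Compare {A, B}: haulage cost 121 + fixed 28 = 149.
Compare {A, B, C}: haulage cost 105 + fixed 44 = 149.
Compare {C}: haulage cost 136 + fixed 16 = 152.
All other subsets cost ≥ 149. Minimum total cost: 142.

142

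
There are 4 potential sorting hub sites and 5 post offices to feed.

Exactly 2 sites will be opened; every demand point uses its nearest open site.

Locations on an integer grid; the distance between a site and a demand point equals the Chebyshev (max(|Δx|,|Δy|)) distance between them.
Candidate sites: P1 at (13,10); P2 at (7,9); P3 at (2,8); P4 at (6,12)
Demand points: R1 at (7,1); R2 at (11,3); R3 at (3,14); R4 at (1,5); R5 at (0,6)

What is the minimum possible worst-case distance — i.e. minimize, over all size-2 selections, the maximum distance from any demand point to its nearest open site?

Open {P1, P3}.
  Farthest demand point is R1 at distance 7 (to P3); all others are ≤ 7.
With {P2, P3} the worst case is 7.
With {P1, P2} the worst case is 8.
No size-2 selection achieves below 7.

7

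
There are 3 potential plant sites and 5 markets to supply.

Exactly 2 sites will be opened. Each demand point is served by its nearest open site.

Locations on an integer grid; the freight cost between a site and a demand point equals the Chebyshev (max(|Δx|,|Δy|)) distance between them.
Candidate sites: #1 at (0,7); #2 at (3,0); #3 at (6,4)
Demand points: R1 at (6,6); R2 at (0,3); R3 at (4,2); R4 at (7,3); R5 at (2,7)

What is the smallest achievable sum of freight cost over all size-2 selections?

11

Open {#1, #3}.
  R1→#3 2, R2→#1 4, R3→#3 2, R4→#3 1, R5→#1 2  ⇒ total 11.
Compare {#2, #3}: total 12.
Compare {#1, #2}: total 17.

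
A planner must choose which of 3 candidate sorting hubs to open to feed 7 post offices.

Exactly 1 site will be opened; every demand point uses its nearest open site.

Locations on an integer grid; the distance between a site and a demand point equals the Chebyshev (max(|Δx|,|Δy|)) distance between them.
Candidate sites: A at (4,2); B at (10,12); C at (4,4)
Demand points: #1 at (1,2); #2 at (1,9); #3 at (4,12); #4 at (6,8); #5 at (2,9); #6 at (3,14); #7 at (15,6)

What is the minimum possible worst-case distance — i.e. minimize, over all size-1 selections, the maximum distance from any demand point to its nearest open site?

Open {B}.
  Farthest demand point is #1 at distance 10 (to B); all others are ≤ 10.
With {C} the worst case is 11.
With {A} the worst case is 12.
No size-1 selection achieves below 10.

10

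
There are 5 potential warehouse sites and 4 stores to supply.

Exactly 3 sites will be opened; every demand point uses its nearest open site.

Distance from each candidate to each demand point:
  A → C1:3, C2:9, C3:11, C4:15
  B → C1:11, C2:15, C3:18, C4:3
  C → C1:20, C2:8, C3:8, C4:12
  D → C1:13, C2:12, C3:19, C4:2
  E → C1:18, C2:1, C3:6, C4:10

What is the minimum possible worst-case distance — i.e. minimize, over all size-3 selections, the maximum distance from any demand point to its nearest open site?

Open {A, B, E}.
  Farthest demand point is C3 at distance 6 (to E); all others are ≤ 6.
With {A, D, E} the worst case is 6.
With {A, B, C} the worst case is 8.
No size-3 selection achieves below 6.

6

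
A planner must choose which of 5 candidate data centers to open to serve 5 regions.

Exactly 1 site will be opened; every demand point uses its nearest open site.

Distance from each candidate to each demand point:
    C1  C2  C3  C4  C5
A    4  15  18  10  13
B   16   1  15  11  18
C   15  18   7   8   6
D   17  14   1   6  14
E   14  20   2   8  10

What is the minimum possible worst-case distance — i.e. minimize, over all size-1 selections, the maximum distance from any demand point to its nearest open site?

17

Open {D}.
  Farthest demand point is C1 at distance 17 (to D); all others are ≤ 17.
With {A} the worst case is 18.
With {B} the worst case is 18.
No size-1 selection achieves below 17.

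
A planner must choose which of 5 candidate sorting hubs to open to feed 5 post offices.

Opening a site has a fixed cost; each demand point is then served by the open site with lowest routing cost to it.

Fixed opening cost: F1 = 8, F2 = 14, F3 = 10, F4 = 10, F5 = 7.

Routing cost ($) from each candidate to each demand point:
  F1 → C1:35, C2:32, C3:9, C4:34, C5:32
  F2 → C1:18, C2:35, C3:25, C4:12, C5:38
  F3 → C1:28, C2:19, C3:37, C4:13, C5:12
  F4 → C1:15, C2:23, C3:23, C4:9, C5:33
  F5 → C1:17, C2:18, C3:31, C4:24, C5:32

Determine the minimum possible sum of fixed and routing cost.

Open {F1, F3, F4}: assign each demand point to its cheapest open site.
  C1→F4 15, C2→F3 19, C3→F1 9, C4→F4 9, C5→F3 12
  routing cost 64, fixed 28 → total 92.
Compare {F1, F3, F5}: routing cost 69 + fixed 25 = 94.
Compare {F3, F4}: routing cost 78 + fixed 20 = 98.
Compare {F1, F3, F4, F5}: routing cost 63 + fixed 35 = 98.
All other subsets cost ≥ 94. Minimum total cost: 92.

92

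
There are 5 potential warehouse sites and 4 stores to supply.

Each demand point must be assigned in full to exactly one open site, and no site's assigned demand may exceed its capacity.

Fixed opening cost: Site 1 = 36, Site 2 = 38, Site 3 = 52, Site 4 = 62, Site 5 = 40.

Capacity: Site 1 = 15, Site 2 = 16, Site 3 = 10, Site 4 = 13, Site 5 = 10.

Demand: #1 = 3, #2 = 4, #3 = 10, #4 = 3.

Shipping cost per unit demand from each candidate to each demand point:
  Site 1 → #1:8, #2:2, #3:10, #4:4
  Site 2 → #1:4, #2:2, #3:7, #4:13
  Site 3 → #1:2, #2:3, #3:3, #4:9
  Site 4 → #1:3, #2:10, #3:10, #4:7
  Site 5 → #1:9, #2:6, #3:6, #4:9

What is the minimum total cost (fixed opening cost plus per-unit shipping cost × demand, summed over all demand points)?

Open {Site 1, Site 3}; cheapest assignment that respects the capacities:
  Site 1 (cap 15, load 10): #1, #2, #4 — cost 3×8 + 4×2 + 3×4 = 44
  Site 3 (cap 10, load 10): #3 — cost 10×3 = 30
  Shipping 74, fixed 88 → total 162.
  Any other capacity-feasible assignment to {Site 1, Site 3} ships for at least 74.
Compare {Site 1, Site 2}: its best feasible assignment gives total 176.
Compare {Site 2, Site 3}: its best feasible assignment gives total 179.
Every other set of open sites that can feasibly serve all demand totals ≥ 176 even under its best assignment. Minimum: 162.

162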